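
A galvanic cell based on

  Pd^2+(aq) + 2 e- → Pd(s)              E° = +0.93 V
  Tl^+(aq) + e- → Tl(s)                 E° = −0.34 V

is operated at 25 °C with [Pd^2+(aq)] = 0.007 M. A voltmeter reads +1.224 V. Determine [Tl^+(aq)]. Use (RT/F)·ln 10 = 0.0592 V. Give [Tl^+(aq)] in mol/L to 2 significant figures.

With Pd²⁺/Pd at the cathode and Tl⁺/Tl at the anode, E°cell = +0.93 − (−0.34) = +1.27 V (n = 2).
Rearranging E = E° − (0.0592/n)·log Q gives log Q = 2(+1.27 − (+1.224))/0.0592 = 1.554.
For Pd^2+(aq) + 2 Tl(s) → Pd(s) + 2 Tl^+(aq), the reaction quotient is Q = [Tl^+(aq)]^2 / [Pd^2+(aq)].
Substituting the known concentrations and solving, log [Tl^+(aq)] = −0.300 and [Tl^+(aq)] = 0.50 M.

0.50 M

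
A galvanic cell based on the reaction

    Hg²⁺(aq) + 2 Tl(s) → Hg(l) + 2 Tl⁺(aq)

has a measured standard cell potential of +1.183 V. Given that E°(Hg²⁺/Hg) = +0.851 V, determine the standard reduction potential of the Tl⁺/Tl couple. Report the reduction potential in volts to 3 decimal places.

In the reaction as written the Hg²⁺/Hg couple is reduced (cathode) and Tl⁺/Tl is oxidized (anode), so E°cell = E°(Hg²⁺/Hg) − E°(Tl⁺/Tl).
E°(Tl⁺/Tl) = E°(cathode) − E°cell = +0.851 − (+1.183) = −0.332 V.

−0.332 V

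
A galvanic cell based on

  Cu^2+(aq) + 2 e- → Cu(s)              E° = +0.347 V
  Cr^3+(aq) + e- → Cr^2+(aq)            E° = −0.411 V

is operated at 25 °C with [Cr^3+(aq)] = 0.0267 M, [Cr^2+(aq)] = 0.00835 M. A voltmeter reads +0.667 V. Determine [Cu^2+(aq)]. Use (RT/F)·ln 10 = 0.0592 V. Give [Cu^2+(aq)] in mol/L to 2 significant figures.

With Cu²⁺/Cu at the cathode and Cr³⁺/Cr²⁺ at the anode, E°cell = +0.347 − (−0.411) = +0.758 V (n = 2).
Since E = E° − (0.0592/n)·log Q, log Q = n(E° − E)/0.0592 = 3.074.
Balancing electrons gives Cu^2+(aq) + 2 Cr^2+(aq) → Cu(s) + 2 Cr^3+(aq); thus Q = [Cr^3+(aq)]^2 / ([Cu^2+(aq)]·[Cr^2+(aq)]^2).
Solving for the unknown gives log [Cu^2+(aq)] = −2.064, so [Cu^2+(aq)] ≈ 0.0086 M.

0.0086 M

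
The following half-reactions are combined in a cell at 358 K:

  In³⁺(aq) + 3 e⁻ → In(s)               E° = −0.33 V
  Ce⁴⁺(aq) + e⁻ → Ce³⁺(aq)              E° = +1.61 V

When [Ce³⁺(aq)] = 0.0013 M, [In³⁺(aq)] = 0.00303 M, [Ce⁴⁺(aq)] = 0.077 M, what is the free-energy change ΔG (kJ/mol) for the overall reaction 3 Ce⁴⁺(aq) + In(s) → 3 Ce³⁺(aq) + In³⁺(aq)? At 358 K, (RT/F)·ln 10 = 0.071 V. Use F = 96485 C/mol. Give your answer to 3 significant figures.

−615 kJ/mol

With Ce⁴⁺/Ce³⁺ reduced at the cathode, E°cell = +1.61 − (−0.33) = +1.94 V and n = 3.
Q = ([Ce³⁺(aq)]^3·[In³⁺(aq)]) / [Ce⁴⁺(aq)]^3 = 1.46×10^−8, so log Q = −7.836 and E = +1.94 − (0.071/3)(−7.836) = +2.1255 V.
ΔG = −nFE = −(3)(96485)(+2.1255) J/mol = −615 kJ/mol.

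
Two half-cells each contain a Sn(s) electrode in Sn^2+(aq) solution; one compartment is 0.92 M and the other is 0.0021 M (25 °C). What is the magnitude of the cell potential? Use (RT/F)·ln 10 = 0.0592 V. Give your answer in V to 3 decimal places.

0.078 V

For a concentration cell E°cell = 0, since both electrodes use the same couple.
The compartment with the higher Sn^2+(aq) concentration (0.92 M) acts as the cathode; ions are reduced there and produced at the dilute (0.0021 M) anode.
With n = 2, Ecell = −(0.0592/2)·log([dilute]/[conc]) = −(0.0592/2)·log(0.0021/0.92) = +0.078 V.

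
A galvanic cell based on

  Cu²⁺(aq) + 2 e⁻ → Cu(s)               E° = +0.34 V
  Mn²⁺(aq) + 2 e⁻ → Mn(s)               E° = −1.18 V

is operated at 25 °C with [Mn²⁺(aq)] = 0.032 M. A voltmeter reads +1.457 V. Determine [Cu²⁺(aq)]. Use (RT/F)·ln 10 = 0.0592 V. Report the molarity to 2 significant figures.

With Cu²⁺/Cu at the cathode and Mn²⁺/Mn at the anode, E°cell = +0.34 − (−1.18) = +1.52 V (n = 2).
Since E = E° − (0.0592/n)·log Q, log Q = n(E° − E)/0.0592 = 2.128.
For Cu²⁺(aq) + Mn(s) → Cu(s) + Mn²⁺(aq), the reaction quotient is Q = [Mn²⁺(aq)] / [Cu²⁺(aq)].
Solving for the unknown gives log [Cu²⁺(aq)] = −3.623, so [Cu²⁺(aq)] ≈ 0.00024 M.

0.00024 M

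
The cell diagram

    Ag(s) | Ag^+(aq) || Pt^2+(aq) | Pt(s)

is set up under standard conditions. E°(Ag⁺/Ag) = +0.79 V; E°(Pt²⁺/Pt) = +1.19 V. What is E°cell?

By convention the left-hand electrode in cell notation is the anode (oxidation) and the right-hand electrode is the cathode (reduction).
E°cell = E°(right) − E°(left) = +1.19 − (+0.79) = +0.40 V.

+0.40 V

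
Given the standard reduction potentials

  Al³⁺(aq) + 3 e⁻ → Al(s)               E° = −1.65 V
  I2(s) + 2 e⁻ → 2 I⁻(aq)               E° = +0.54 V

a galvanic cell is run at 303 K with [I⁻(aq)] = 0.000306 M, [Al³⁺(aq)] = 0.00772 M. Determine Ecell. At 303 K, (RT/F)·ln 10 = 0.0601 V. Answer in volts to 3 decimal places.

The I₂/I⁻ couple has the more positive E°, so it is the cathode; Al³⁺/Al is the anode.
The standard potential is +0.54 − (−1.65) = +2.19 V and the balanced reaction transfers n = 6 electrons.
The balanced reaction is 3 I2(s) + 2 Al(s) → 6 I⁻(aq) + 2 Al³⁺(aq), so Q = [I⁻(aq)]^6·[Al³⁺(aq)]^2 = 4.89×10^−26 and log Q = −25.310.
Applying E = E° − (RT ln10/nF)·log Q gives +2.19 − (0.0601/6)(−25.310) = +2.444 V.

+2.444 V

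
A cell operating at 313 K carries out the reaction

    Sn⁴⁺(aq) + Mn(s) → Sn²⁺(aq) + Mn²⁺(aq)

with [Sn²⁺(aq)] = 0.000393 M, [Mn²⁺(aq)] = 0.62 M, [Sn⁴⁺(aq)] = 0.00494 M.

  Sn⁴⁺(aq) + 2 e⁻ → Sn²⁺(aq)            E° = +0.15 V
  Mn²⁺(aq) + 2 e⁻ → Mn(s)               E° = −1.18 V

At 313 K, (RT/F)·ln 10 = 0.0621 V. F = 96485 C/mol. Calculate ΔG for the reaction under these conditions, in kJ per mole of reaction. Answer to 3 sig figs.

−264 kJ/mol

The standard cell potential is +0.15 − (−1.18) = +1.33 V, with n = 2 electrons in the balanced equation.
Here Q = ([Sn²⁺(aq)]·[Mn²⁺(aq)]) / [Sn⁴⁺(aq)] = 0.0493 (log Q = −1.307), giving E = +1.33 − (0.0621/2)·(−1.307) = +1.3706 V.
Then ΔG = −nFE = −2 × 96485 × +1.3706 J/mol = −264 kJ/mol.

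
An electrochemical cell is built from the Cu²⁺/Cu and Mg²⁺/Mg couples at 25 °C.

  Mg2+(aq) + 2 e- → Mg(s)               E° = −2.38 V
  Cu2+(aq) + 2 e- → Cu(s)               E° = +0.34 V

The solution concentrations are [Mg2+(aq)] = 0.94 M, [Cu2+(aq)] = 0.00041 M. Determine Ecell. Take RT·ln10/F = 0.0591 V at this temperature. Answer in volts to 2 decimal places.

+2.62 V

Cu²⁺/Cu is reduced (cathode, E° = +0.34 V) and Mg²⁺/Mg is oxidized (anode).
The standard potential is +0.34 − (−2.38) = +2.72 V and the balanced reaction transfers n = 2 electrons.
Balancing gives Cu2+(aq) + Mg(s) → Cu(s) + Mg2+(aq); hence Q = [Mg2+(aq)] / [Cu2+(aq)] = 2.29×10^3 (log Q = 3.360).
E = E° − (0.0591/n)·log Q = +2.72 − (0.0591/2)(3.360) = +2.62 V.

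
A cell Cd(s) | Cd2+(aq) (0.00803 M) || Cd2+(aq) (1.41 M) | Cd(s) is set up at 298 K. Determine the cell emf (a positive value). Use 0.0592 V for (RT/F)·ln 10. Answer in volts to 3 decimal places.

For a concentration cell E°cell = 0, since both electrodes use the same couple.
The compartment with the higher Cd2+(aq) concentration (1.41 M) acts as the cathode; ions are reduced there and produced at the dilute (0.00803 M) anode.
With n = 2, Ecell = −(0.0592/2)·log([dilute]/[conc]) = −(0.0592/2)·log(0.00803/1.41) = +0.066 V.

0.066 V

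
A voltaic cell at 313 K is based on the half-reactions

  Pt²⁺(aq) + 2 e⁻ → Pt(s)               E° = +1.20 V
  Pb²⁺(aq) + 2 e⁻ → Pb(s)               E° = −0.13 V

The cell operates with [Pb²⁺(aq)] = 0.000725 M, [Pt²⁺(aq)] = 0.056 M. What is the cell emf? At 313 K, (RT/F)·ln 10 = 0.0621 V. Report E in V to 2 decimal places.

Pt²⁺/Pt is reduced (cathode, E° = +1.20 V) and Pb²⁺/Pb is oxidized (anode).
E°cell = E°cat − E°an = +1.20 − (−0.13) = +1.33 V; n = 2.
The balanced reaction is Pt²⁺(aq) + Pb(s) → Pt(s) + Pb²⁺(aq), so Q = [Pb²⁺(aq)] / [Pt²⁺(aq)] = 0.0129 and log Q = −1.888.
Applying E = E° − (RT ln10/nF)·log Q gives +1.33 − (0.0621/2)(−1.888) = +1.39 V.

+1.39 V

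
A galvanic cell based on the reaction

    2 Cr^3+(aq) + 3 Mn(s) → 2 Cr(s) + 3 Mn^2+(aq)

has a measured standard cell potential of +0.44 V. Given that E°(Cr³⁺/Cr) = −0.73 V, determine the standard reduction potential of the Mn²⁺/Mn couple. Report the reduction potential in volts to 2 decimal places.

In the reaction as written the Cr³⁺/Cr couple is reduced (cathode) and Mn²⁺/Mn is oxidized (anode), so E°cell = E°(Cr³⁺/Cr) − E°(Mn²⁺/Mn).
E°(Mn²⁺/Mn) = E°(cathode) − E°cell = −0.73 − (+0.44) = −1.17 V.

−1.17 V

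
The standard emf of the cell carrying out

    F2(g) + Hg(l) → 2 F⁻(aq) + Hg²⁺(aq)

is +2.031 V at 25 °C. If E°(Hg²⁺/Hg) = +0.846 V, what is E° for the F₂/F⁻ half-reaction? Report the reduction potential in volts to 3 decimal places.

In the reaction as written the F₂/F⁻ couple is reduced (cathode) and Hg²⁺/Hg is oxidized (anode), so E°cell = E°(F₂/F⁻) − E°(Hg²⁺/Hg).
E°(F₂/F⁻) = E°cell + E°(anode) = +2.031 + (+0.846) = +2.877 V.

+2.877 V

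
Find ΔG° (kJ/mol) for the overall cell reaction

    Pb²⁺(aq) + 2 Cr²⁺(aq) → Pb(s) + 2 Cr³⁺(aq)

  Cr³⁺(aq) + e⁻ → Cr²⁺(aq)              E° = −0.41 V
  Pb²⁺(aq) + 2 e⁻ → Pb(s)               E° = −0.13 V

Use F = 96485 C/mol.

−54.0 kJ/mol

In the reaction as written Pb²⁺(aq) is reduced, so the Pb²⁺/Pb couple is the cathode and Cr³⁺/Cr²⁺ is the anode.
E°cell = −0.13 − (−0.41) = +0.28 V; balancing electrons gives n = 2.
ΔG° = −nFE°cell = −(2)(96485)(+0.28) J/mol = −54.0 kJ/mol.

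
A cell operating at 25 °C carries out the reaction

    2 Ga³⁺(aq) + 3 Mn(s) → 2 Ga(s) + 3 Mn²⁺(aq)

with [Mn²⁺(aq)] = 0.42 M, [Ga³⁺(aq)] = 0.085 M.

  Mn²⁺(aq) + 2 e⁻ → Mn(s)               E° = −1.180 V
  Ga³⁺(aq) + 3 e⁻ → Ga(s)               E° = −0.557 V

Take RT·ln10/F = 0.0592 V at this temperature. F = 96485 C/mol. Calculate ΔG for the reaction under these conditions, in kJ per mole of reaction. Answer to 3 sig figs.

−355 kJ/mol

E°cell = −0.557 − (−1.180) = +0.623 V; the balanced reaction transfers n = 6 electrons.
Q = [Mn²⁺(aq)]^3 / [Ga³⁺(aq)]^2 = 10.3, so log Q = 1.011 and E = +0.623 − (0.0592/6)(1.011) = +0.6130 V.
ΔG = −nFE = −(6)(96485)(+0.6130) J/mol = −355 kJ/mol.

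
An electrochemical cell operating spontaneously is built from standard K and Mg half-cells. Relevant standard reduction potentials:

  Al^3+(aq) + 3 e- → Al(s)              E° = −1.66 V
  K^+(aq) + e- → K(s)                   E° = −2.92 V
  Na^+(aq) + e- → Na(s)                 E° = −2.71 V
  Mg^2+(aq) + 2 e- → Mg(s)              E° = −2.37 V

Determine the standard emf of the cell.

The Mg²⁺/Mg couple has the higher E°, so Mg ion is reduced (cathode) and K is oxidized (anode).
E°cell = E°(cathode) − E°(anode) = −2.37 − (−2.92) = +0.55 V.

+0.55 V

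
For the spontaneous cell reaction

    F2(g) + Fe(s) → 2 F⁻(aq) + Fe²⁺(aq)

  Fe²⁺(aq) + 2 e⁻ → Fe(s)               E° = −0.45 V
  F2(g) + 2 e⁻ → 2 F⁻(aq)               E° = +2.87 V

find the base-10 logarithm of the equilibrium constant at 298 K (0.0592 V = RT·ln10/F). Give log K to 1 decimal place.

The F₂/F⁻ couple is reduced (cathode); E°cell = +2.87 − (−0.45) = +3.32 V with n = 2.
At equilibrium E = 0, so log K = nE°cell / 0.0592 = (2)(+3.32) / 0.0592 = 112.2.

log K = 112.2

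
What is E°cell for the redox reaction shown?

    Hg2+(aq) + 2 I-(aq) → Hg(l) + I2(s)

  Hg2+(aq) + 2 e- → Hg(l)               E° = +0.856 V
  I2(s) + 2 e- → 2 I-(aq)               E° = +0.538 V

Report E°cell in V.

+0.318 V

In the reaction as written, Hg2+(aq) is reduced (cathode) and I2(s) is produced by oxidation at the anode.
E°cell = E°(cathode) − E°(anode) = +0.856 − (+0.538) = +0.318 V.
The positive value indicates the reaction is spontaneous as written.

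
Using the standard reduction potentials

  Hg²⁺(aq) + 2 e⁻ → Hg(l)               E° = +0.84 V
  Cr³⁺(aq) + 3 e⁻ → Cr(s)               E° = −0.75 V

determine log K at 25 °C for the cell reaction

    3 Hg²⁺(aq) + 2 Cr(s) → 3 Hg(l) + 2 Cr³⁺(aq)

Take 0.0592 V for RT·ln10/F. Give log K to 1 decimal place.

log K = 161.1

The Hg²⁺/Hg couple is reduced (cathode); E°cell = +0.84 − (−0.75) = +1.59 V with n = 6.
At equilibrium E = 0, so log K = nE°cell / 0.0592 = (6)(+1.59) / 0.0592 = 161.1.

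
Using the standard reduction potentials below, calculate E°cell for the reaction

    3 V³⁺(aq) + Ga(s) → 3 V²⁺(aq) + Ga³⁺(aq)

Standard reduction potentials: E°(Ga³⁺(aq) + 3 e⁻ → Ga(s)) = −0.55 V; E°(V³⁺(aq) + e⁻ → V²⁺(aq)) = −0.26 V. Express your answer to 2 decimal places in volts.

+0.29 V

V³⁺(aq) gains electrons, so the V³⁺/V²⁺ couple is the cathode; the Ga³⁺/Ga couple is the anode.
E°cell = E°(cathode) − E°(anode) = −0.26 − (−0.55) = +0.29 V.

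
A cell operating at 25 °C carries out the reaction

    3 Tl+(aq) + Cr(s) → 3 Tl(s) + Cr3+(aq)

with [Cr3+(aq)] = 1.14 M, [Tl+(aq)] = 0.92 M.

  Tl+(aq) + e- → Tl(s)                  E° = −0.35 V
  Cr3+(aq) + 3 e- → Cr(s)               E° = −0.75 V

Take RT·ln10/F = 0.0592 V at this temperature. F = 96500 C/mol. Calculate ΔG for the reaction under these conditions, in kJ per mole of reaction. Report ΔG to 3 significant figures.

−115 kJ/mol

E°cell = −0.35 − (−0.75) = +0.40 V; the balanced reaction transfers n = 3 electrons.
Q = [Cr3+(aq)] / [Tl+(aq)]^3 = 1.46, so log Q = 0.166 and E = +0.40 − (0.0592/3)(0.166) = +0.3967 V.
ΔG = −nFE = −(3)(96500)(+0.3967) J/mol = −115 kJ/mol.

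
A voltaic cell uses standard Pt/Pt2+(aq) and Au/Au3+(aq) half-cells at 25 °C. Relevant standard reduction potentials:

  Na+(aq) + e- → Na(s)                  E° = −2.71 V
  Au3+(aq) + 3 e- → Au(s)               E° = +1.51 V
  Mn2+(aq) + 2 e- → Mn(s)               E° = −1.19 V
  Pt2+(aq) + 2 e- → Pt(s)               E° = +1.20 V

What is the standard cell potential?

+0.31 V

The Au³⁺/Au couple has the higher E°, so Au ion is reduced (cathode) and Pt is oxidized (anode).
E°cell = E°(cathode) − E°(anode) = +1.51 − (+1.20) = +0.31 V.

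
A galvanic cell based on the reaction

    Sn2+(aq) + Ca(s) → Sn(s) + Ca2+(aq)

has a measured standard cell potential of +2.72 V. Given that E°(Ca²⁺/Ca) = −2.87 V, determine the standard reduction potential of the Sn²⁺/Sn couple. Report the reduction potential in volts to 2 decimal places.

In the reaction as written the Sn²⁺/Sn couple is reduced (cathode) and Ca²⁺/Ca is oxidized (anode), so E°cell = E°(Sn²⁺/Sn) − E°(Ca²⁺/Ca).
E°(Sn²⁺/Sn) = E°cell + E°(anode) = +2.72 + (−2.87) = −0.15 V.

−0.15 V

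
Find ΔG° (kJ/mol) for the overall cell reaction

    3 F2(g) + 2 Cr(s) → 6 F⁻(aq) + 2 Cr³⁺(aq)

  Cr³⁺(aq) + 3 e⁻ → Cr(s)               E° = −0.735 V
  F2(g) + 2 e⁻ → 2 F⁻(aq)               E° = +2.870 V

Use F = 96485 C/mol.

In the reaction as written F2(g) is reduced, so the F₂/F⁻ couple is the cathode and Cr³⁺/Cr is the anode.
E°cell = +2.870 − (−0.735) = +3.605 V; balancing electrons gives n = 6.
ΔG° = −nFE°cell = −(6)(96485)(+3.605) J/mol = −2087 kJ/mol.

−2087 kJ/mol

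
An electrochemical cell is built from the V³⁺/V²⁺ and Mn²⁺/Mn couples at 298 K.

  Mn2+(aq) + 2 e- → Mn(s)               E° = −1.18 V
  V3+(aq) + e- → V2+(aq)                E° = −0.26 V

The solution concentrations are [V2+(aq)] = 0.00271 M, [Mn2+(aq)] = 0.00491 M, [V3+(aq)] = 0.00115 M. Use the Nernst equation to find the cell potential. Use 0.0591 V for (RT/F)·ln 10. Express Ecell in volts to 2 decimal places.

V³⁺/V²⁺ is reduced (cathode, E° = −0.26 V) and Mn²⁺/Mn is oxidized (anode).
E°cell = −0.26 − (−1.18) = +0.92 V, with n = 2 electrons transferred.
Balancing gives 2 V3+(aq) + Mn(s) → 2 V2+(aq) + Mn2+(aq); hence Q = ([V2+(aq)]^2·[Mn2+(aq)]) / [V3+(aq)]^2 = 0.0273 (log Q = −1.564).
E = E° − (0.0591/n)·log Q = +0.92 − (0.0591/2)(−1.564) = +0.97 V.

+0.97 V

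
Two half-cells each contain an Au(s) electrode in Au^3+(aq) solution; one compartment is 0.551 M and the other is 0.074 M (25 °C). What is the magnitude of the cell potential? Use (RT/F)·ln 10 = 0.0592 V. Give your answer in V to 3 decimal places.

For a concentration cell E°cell = 0, since both electrodes use the same couple.
The compartment with the higher Au^3+(aq) concentration (0.551 M) acts as the cathode; ions are reduced there and produced at the dilute (0.074 M) anode.
With n = 3, Ecell = −(0.0592/3)·log([dilute]/[conc]) = −(0.0592/3)·log(0.074/0.551) = +0.017 V.

0.017 V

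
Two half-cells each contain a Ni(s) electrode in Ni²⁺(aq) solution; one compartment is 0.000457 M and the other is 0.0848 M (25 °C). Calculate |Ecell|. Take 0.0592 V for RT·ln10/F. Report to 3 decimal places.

For a concentration cell E°cell = 0, since both electrodes use the same couple.
The compartment with the higher Ni²⁺(aq) concentration (0.0848 M) acts as the cathode; ions are reduced there and produced at the dilute (0.000457 M) anode.
With n = 2, Ecell = −(0.0592/2)·log([dilute]/[conc]) = −(0.0592/2)·log(0.000457/0.0848) = +0.067 V.

0.067 V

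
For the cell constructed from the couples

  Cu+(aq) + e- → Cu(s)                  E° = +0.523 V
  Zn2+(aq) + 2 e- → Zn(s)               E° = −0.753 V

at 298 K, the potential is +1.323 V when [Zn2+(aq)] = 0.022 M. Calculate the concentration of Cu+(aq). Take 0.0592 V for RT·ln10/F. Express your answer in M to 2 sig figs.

0.92 M

The Cu⁺/Cu couple has the larger reduction potential, so it is the cathode: E°cell = +0.523 − (−0.753) = +1.276 V and n = 2.
Rearranging E = E° − (0.0592/n)·log Q gives log Q = 2(+1.276 − (+1.323))/0.0592 = −1.588.
For 2 Cu+(aq) + Zn(s) → 2 Cu(s) + Zn2+(aq), the reaction quotient is Q = [Zn2+(aq)] / [Cu+(aq)]^2.
Isolating [Cu+(aq)] in Q = 10^{−1.588} yields log [Cu+(aq)] = −0.035, i.e. 0.92 M.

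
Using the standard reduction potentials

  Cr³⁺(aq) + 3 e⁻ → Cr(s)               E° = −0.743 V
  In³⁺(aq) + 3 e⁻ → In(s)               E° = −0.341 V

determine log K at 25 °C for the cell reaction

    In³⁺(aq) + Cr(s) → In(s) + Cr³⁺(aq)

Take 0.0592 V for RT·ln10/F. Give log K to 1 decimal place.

The In³⁺/In couple is reduced (cathode); E°cell = −0.341 − (−0.743) = +0.402 V with n = 3.
At equilibrium E = 0, so log K = nE°cell / 0.0592 = (3)(+0.402) / 0.0592 = 20.4.

log K = 20.4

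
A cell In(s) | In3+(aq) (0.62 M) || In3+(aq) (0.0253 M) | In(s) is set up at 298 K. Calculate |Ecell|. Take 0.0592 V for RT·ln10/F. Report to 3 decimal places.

For a concentration cell E°cell = 0, since both electrodes use the same couple.
The compartment with the higher In3+(aq) concentration (0.62 M) acts as the cathode; ions are reduced there and produced at the dilute (0.0253 M) anode.
With n = 3, Ecell = −(0.0592/3)·log([dilute]/[conc]) = −(0.0592/3)·log(0.0253/0.62) = +0.027 V.

0.027 V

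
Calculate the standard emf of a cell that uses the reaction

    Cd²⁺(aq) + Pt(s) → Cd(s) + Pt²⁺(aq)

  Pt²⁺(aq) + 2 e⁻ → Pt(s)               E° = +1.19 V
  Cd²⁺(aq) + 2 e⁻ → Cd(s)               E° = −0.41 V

In the reaction as written, Cd²⁺(aq) is reduced (cathode) and Pt²⁺(aq) is produced by oxidation at the anode.
E°cell = E°(cathode) − E°(anode) = −0.41 − (+1.19) = −1.60 V.
The negative E°cell means the reaction is non-spontaneous in the direction written.

−1.60 V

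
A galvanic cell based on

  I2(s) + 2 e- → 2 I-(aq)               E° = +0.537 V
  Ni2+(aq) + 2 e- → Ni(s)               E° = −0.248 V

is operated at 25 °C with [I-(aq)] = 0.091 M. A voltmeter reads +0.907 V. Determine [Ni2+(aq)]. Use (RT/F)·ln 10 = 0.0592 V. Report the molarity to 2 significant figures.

The I₂/I⁻ couple has the larger reduction potential, so it is the cathode: E°cell = +0.537 − (−0.248) = +0.785 V and n = 2.
From the Nernst equation, log Q = n(E° − E)/0.0592 = 2·(+0.785 − (+0.907))/0.0592 = −4.122.
Balancing electrons gives I2(s) + Ni(s) → 2 I-(aq) + Ni2+(aq); thus Q = [I-(aq)]^2·[Ni2+(aq)].
Substituting the known concentrations and solving, log [Ni2+(aq)] = −2.040 and [Ni2+(aq)] = 0.0091 M.

0.0091 M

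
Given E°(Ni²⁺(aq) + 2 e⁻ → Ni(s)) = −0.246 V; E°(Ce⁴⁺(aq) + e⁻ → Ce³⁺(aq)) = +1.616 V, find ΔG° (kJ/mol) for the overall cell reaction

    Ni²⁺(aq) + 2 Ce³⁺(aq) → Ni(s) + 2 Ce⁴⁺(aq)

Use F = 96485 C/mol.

+359 kJ/mol

In the reaction as written Ni²⁺(aq) is reduced, so the Ni²⁺/Ni couple is the cathode and Ce⁴⁺/Ce³⁺ is the anode.
E°cell = −0.246 − (+1.616) = −1.862 V; balancing electrons gives n = 2.
ΔG° = −nFE°cell = −(2)(96485)(−1.862) J/mol = +359 kJ/mol.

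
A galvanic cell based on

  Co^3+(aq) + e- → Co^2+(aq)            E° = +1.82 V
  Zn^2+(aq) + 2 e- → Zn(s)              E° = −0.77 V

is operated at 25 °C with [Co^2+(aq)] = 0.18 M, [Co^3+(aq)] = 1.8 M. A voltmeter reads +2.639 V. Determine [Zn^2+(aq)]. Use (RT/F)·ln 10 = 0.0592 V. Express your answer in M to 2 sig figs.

The Co³⁺/Co²⁺ couple has the larger reduction potential, so it is the cathode: E°cell = +1.82 − (−0.77) = +2.59 V and n = 2.
Rearranging E = E° − (0.0592/n)·log Q gives log Q = 2(+2.59 − (+2.639))/0.0592 = −1.655.
The balanced reaction is 2 Co^3+(aq) + Zn(s) → 2 Co^2+(aq) + Zn^2+(aq), so Q = ([Co^2+(aq)]^2·[Zn^2+(aq)]) / [Co^3+(aq)]^2.
Isolating [Zn^2+(aq)] in Q = 10^{−1.655} yields log [Zn^2+(aq)] = 0.345, i.e. 2.2 M.

2.2 M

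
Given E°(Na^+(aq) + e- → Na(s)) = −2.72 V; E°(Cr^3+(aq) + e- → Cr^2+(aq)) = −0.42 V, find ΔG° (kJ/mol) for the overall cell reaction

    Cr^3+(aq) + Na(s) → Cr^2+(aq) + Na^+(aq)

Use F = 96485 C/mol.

−222 kJ/mol

In the reaction as written Cr^3+(aq) is reduced, so the Cr³⁺/Cr²⁺ couple is the cathode and Na⁺/Na is the anode.
E°cell = −0.42 − (−2.72) = +2.30 V; balancing electrons gives n = 1.
ΔG° = −nFE°cell = −(1)(96485)(+2.30) J/mol = −222 kJ/mol.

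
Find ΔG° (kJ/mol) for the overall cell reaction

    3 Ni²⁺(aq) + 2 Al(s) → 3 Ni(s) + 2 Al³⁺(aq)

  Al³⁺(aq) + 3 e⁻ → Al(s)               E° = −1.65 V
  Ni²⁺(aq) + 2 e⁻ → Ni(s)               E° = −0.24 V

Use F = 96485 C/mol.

−816 kJ/mol

In the reaction as written Ni²⁺(aq) is reduced, so the Ni²⁺/Ni couple is the cathode and Al³⁺/Al is the anode.
E°cell = −0.24 − (−1.65) = +1.41 V; balancing electrons gives n = 6.
ΔG° = −nFE°cell = −(6)(96485)(+1.41) J/mol = −816 kJ/mol.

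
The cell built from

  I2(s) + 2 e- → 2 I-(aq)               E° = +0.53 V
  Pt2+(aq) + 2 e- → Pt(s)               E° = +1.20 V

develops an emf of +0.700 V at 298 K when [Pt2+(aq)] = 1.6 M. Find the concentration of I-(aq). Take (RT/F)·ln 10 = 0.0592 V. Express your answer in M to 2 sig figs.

The Pt²⁺/Pt couple has the larger reduction potential, so it is the cathode: E°cell = +1.20 − (+0.53) = +0.67 V and n = 2.
Since E = E° − (0.0592/n)·log Q, log Q = n(E° − E)/0.0592 = −1.014.
Balancing electrons gives Pt2+(aq) + 2 I-(aq) → Pt(s) + I2(s); thus Q = 1 / ([Pt2+(aq)]·[I-(aq)]^2).
Substituting the known concentrations and solving, log [I-(aq)] = 0.405 and [I-(aq)] = 2.5 M.

2.5 M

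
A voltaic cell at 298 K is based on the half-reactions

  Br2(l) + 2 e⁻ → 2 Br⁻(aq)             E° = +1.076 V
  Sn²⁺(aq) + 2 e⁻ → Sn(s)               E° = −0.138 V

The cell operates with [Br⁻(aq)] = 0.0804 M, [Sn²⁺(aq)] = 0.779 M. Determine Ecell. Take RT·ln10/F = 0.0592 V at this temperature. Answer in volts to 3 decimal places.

Since E°(Br₂/Br⁻) > E°(Sn²⁺/Sn), Br₂/Br⁻ serves as the cathode.
E°cell = +1.076 − (−0.138) = +1.214 V, with n = 2 electrons transferred.
The balanced reaction is Br2(l) + Sn(s) → 2 Br⁻(aq) + Sn²⁺(aq), so Q = [Br⁻(aq)]^2·[Sn²⁺(aq)] = 0.00504 and log Q = −2.298.
E = E° − (0.0592/n)·log Q = +1.214 − (0.0592/2)(−2.298) = +1.282 V.

+1.282 V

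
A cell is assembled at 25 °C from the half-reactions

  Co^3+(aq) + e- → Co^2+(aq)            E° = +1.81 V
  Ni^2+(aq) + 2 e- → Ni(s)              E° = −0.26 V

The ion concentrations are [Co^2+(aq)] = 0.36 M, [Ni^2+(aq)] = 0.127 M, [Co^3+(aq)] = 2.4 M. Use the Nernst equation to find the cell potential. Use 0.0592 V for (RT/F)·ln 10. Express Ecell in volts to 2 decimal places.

+2.15 V

The Co³⁺/Co²⁺ couple has the more positive E°, so it is the cathode; Ni²⁺/Ni is the anode.
E°cell = E°cat − E°an = +1.81 − (−0.26) = +2.07 V; n = 2.
For the overall reaction 2 Co^3+(aq) + Ni(s) → 2 Co^2+(aq) + Ni^2+(aq), Q = ([Co^2+(aq)]^2·[Ni^2+(aq)]) / [Co^3+(aq)]^2 = 0.00286, giving log Q = −2.544.
Applying E = E° − (RT ln10/nF)·log Q gives +2.07 − (0.0592/2)(−2.544) = +2.15 V.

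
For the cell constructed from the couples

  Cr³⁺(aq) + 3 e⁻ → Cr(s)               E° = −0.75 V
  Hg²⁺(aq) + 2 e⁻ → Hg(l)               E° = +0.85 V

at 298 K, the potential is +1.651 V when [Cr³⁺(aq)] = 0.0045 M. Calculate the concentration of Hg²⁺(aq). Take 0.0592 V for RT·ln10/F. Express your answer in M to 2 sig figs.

With Hg²⁺/Hg at the cathode and Cr³⁺/Cr at the anode, E°cell = +0.85 − (−0.75) = +1.60 V (n = 6).
Rearranging E = E° − (0.0592/n)·log Q gives log Q = 6(+1.60 − (+1.651))/0.0592 = −5.169.
The balanced reaction is 3 Hg²⁺(aq) + 2 Cr(s) → 3 Hg(l) + 2 Cr³⁺(aq), so Q = [Cr³⁺(aq)]^2 / [Hg²⁺(aq)]^3.
Isolating [Hg²⁺(aq)] in Q = 10^{−5.169} yields log [Hg²⁺(aq)] = 0.158, i.e. 1.4 M.

1.4 M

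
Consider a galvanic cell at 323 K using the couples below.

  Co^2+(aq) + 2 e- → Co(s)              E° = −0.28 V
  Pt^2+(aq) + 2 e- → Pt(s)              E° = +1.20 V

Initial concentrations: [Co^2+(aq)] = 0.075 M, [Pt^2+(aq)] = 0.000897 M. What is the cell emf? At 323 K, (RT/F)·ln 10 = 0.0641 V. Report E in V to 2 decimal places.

Pt²⁺/Pt is reduced (cathode, E° = +1.20 V) and Co²⁺/Co is oxidized (anode).
E°cell = E°cat − E°an = +1.20 − (−0.28) = +1.48 V; n = 2.
The balanced reaction is Pt^2+(aq) + Co(s) → Pt(s) + Co^2+(aq), so Q = [Co^2+(aq)] / [Pt^2+(aq)] = 83.6 and log Q = 1.922.
Applying E = E° − (RT ln10/nF)·log Q gives +1.48 − (0.0641/2)(1.922) = +1.42 V.

+1.42 V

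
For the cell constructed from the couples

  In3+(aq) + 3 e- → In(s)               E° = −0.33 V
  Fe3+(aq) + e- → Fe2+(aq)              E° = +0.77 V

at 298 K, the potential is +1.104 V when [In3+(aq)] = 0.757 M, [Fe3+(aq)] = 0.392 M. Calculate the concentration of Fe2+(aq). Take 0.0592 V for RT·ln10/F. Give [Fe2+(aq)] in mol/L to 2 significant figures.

With Fe³⁺/Fe²⁺ at the cathode and In³⁺/In at the anode, E°cell = +0.77 − (−0.33) = +1.10 V (n = 3).
Rearranging E = E° − (0.0592/n)·log Q gives log Q = 3(+1.10 − (+1.104))/0.0592 = −0.203.
For 3 Fe3+(aq) + In(s) → 3 Fe2+(aq) + In3+(aq), the reaction quotient is Q = ([Fe2+(aq)]^3·[In3+(aq)]) / [Fe3+(aq)]^3.
Isolating [Fe2+(aq)] in Q = 10^{−0.203} yields log [Fe2+(aq)] = −0.434, i.e. 0.37 M.

0.37 M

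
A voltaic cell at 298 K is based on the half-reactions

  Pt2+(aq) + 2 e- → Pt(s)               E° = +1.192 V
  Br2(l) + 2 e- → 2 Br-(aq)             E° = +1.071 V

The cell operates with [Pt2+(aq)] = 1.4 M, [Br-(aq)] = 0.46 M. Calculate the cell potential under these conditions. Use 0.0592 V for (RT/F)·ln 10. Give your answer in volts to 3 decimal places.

+0.105 V

Since E°(Pt²⁺/Pt) > E°(Br₂/Br⁻), Pt²⁺/Pt serves as the cathode.
E°cell = E°cat − E°an = +1.192 − (+1.071) = +0.121 V; n = 2.
For the overall reaction Pt2+(aq) + 2 Br-(aq) → Pt(s) + Br2(l), Q = 1 / ([Pt2+(aq)]·[Br-(aq)]^2) = 3.38, giving log Q = 0.528.
E = E° − (0.0592/n)·log Q = +0.121 − (0.0592/2)(0.528) = +0.105 V.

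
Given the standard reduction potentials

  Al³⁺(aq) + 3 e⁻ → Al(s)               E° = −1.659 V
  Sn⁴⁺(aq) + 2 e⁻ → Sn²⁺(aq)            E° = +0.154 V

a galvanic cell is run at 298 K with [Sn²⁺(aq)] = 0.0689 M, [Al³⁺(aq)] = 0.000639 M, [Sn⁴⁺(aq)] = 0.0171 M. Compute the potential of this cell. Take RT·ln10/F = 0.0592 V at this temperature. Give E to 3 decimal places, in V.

+1.858 V

Sn⁴⁺/Sn²⁺ is reduced (cathode, E° = +0.154 V) and Al³⁺/Al is oxidized (anode).
The standard potential is +0.154 − (−1.659) = +1.813 V and the balanced reaction transfers n = 6 electrons.
Balancing gives 3 Sn⁴⁺(aq) + 2 Al(s) → 3 Sn²⁺(aq) + 2 Al³⁺(aq); hence Q = ([Sn²⁺(aq)]^3·[Al³⁺(aq)]^2) / [Sn⁴⁺(aq)]^3 = 2.67×10^−5 (log Q = −4.573).
E = E° − (0.0592/n)·log Q = +1.813 − (0.0592/6)(−4.573) = +1.858 V.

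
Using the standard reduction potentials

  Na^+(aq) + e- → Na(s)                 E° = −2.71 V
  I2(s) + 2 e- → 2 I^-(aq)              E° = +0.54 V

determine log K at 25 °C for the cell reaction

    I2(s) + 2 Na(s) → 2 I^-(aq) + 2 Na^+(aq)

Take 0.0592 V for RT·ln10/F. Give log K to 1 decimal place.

The I₂/I⁻ couple is reduced (cathode); E°cell = +0.54 − (−2.71) = +3.25 V with n = 2.
At equilibrium E = 0, so log K = nE°cell / 0.0592 = (2)(+3.25) / 0.0592 = 109.8.

log K = 109.8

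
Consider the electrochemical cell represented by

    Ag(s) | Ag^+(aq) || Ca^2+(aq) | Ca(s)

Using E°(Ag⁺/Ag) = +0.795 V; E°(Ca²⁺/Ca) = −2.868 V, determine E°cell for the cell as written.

−3.663 V

By convention the left-hand electrode in cell notation is the anode (oxidation) and the right-hand electrode is the cathode (reduction).
E°cell = E°(right) − E°(left) = −2.868 − (+0.795) = −3.663 V.
The negative sign shows that, as written, the cell would require an external voltage to drive the reaction.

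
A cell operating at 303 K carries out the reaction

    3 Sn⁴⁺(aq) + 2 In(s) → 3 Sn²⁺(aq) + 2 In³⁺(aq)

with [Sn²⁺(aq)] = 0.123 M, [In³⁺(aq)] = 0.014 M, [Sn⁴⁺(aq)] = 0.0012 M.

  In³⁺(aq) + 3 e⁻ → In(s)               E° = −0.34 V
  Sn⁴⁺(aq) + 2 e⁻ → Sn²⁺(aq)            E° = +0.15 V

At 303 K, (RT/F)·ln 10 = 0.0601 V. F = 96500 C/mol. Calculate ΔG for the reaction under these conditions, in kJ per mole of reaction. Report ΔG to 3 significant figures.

−270 kJ/mol

The standard cell potential is +0.15 − (−0.34) = +0.49 V, with n = 6 electrons in the balanced equation.
Q = ([Sn²⁺(aq)]^3·[In³⁺(aq)]^2) / [Sn⁴⁺(aq)]^3 = 211, so log Q = 2.324 and E = +0.49 − (0.0601/6)(2.324) = +0.4667 V.
Then ΔG = −nFE = −6 × 96500 × +0.4667 J/mol = −270 kJ/mol.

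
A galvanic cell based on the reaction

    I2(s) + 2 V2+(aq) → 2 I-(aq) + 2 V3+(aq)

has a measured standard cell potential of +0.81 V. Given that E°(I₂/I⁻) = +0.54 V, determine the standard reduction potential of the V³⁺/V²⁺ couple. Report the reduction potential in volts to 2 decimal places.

In the reaction as written the I₂/I⁻ couple is reduced (cathode) and V³⁺/V²⁺ is oxidized (anode), so E°cell = E°(I₂/I⁻) − E°(V³⁺/V²⁺).
E°(V³⁺/V²⁺) = E°(cathode) − E°cell = +0.54 − (+0.81) = −0.27 V.

−0.27 V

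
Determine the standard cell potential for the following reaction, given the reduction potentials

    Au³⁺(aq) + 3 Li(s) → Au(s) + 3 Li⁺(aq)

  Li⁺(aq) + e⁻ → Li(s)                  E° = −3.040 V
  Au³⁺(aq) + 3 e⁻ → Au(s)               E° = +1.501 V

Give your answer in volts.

+4.541 V

Au³⁺(aq) gains electrons, so the Au³⁺/Au couple is the cathode; the Li⁺/Li couple is the anode.
E°cell = E°(cathode) − E°(anode) = +1.501 − (−3.040) = +4.541 V.
The positive value indicates the reaction is spontaneous as written.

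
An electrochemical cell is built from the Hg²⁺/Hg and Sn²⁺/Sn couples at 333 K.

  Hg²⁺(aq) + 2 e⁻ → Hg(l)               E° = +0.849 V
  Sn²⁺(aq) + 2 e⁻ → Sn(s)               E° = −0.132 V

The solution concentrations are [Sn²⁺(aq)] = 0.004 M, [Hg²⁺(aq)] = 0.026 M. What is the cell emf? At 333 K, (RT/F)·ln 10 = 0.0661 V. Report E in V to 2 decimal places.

+1.01 V

Since E°(Hg²⁺/Hg) > E°(Sn²⁺/Sn), Hg²⁺/Hg serves as the cathode.
The standard potential is +0.849 − (−0.132) = +0.981 V and the balanced reaction transfers n = 2 electrons.
Balancing gives Hg²⁺(aq) + Sn(s) → Hg(l) + Sn²⁺(aq); hence Q = [Sn²⁺(aq)] / [Hg²⁺(aq)] = 0.154 (log Q = −0.813).
E = E° − (0.0661/n)·log Q = +0.981 − (0.0661/2)(−0.813) = +1.01 V.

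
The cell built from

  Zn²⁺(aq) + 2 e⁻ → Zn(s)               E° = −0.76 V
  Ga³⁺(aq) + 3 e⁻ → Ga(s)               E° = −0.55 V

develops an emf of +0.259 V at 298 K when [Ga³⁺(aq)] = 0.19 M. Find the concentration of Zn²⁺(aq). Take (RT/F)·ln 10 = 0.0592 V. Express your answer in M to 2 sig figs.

0.0073 M

Ga³⁺/Ga is the cathode (higher E°); E°cell = −0.55 − (−0.76) = +0.21 V with n = 6.
Rearranging E = E° − (0.0592/n)·log Q gives log Q = 6(+0.21 − (+0.259))/0.0592 = −4.966.
Balancing electrons gives 2 Ga³⁺(aq) + 3 Zn(s) → 2 Ga(s) + 3 Zn²⁺(aq); thus Q = [Zn²⁺(aq)]^3 / [Ga³⁺(aq)]^2.
Solving for the unknown gives log [Zn²⁺(aq)] = −2.136, so [Zn²⁺(aq)] ≈ 0.0073 M.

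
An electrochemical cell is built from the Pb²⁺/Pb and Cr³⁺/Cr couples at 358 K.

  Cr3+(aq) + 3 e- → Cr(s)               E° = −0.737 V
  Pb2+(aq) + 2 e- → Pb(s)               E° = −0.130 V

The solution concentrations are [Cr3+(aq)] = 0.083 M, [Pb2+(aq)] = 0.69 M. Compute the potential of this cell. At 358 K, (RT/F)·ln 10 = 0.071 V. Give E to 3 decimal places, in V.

+0.627 V

Since E°(Pb²⁺/Pb) > E°(Cr³⁺/Cr), Pb²⁺/Pb serves as the cathode.
The standard potential is −0.130 − (−0.737) = +0.607 V and the balanced reaction transfers n = 6 electrons.
The balanced reaction is 3 Pb2+(aq) + 2 Cr(s) → 3 Pb(s) + 2 Cr3+(aq), so Q = [Cr3+(aq)]^2 / [Pb2+(aq)]^3 = 0.021 and log Q = −1.678.
E = E° − (0.071/n)·log Q = +0.607 − (0.071/6)(−1.678) = +0.627 V.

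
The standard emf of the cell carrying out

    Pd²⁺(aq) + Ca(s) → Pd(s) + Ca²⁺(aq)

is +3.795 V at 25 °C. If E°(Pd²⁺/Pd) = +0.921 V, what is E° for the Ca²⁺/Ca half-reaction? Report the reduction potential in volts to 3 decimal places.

In the reaction as written the Pd²⁺/Pd couple is reduced (cathode) and Ca²⁺/Ca is oxidized (anode), so E°cell = E°(Pd²⁺/Pd) − E°(Ca²⁺/Ca).
E°(Ca²⁺/Ca) = E°(cathode) − E°cell = +0.921 − (+3.795) = −2.874 V.

−2.874 V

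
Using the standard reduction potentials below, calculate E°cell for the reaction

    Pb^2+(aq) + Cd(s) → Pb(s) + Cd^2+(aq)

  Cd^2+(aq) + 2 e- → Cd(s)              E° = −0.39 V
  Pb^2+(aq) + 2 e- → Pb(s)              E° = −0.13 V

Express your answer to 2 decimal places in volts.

In the reaction as written, Pb^2+(aq) is reduced (cathode) and Cd^2+(aq) is produced by oxidation at the anode.
E°cell = E°(cathode) − E°(anode) = −0.13 − (−0.39) = +0.26 V.
The positive value indicates the reaction is spontaneous as written.

+0.26 V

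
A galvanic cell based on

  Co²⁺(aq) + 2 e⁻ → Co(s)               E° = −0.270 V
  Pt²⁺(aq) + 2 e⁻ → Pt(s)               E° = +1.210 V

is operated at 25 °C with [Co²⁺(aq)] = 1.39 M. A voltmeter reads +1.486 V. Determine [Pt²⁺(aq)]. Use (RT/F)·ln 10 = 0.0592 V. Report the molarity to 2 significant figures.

2.2 M

Pt²⁺/Pt is the cathode (higher E°); E°cell = +1.210 − (−0.270) = +1.480 V with n = 2.
Rearranging E = E° − (0.0592/n)·log Q gives log Q = 2(+1.480 − (+1.486))/0.0592 = −0.203.
The balanced reaction is Pt²⁺(aq) + Co(s) → Pt(s) + Co²⁺(aq), so Q = [Co²⁺(aq)] / [Pt²⁺(aq)].
Isolating [Pt²⁺(aq)] in Q = 10^{−0.203} yields log [Pt²⁺(aq)] = 0.346, i.e. 2.2 M.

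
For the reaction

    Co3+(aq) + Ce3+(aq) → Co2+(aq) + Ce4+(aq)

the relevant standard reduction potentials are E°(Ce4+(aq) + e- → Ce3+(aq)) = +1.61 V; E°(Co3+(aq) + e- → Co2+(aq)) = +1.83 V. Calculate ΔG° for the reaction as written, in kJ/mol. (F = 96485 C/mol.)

In the reaction as written Co3+(aq) is reduced, so the Co³⁺/Co²⁺ couple is the cathode and Ce⁴⁺/Ce³⁺ is the anode.
E°cell = +1.83 − (+1.61) = +0.22 V; balancing electrons gives n = 1.
ΔG° = −nFE°cell = −(1)(96485)(+0.22) J/mol = −21.2 kJ/mol.

−21.2 kJ/mol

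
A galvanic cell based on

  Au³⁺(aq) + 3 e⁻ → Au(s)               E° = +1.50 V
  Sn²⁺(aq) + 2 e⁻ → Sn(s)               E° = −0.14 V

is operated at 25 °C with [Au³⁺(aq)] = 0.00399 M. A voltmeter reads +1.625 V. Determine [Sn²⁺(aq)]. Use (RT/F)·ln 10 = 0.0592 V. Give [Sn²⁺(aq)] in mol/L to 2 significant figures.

0.081 M

Au³⁺/Au is the cathode (higher E°); E°cell = +1.50 − (−0.14) = +1.64 V with n = 6.
Rearranging E = E° − (0.0592/n)·log Q gives log Q = 6(+1.64 − (+1.625))/0.0592 = 1.520.
The balanced reaction is 2 Au³⁺(aq) + 3 Sn(s) → 2 Au(s) + 3 Sn²⁺(aq), so Q = [Sn²⁺(aq)]^3 / [Au³⁺(aq)]^2.
Solving for the unknown gives log [Sn²⁺(aq)] = −1.093, so [Sn²⁺(aq)] ≈ 0.081 M.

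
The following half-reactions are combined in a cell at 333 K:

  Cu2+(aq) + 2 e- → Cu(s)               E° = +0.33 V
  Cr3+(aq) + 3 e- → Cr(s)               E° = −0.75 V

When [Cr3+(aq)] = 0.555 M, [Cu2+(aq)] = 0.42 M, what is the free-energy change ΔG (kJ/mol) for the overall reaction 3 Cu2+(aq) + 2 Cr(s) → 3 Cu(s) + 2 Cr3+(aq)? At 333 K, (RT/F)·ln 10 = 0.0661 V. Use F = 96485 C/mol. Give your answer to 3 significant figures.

−621 kJ/mol

The standard cell potential is +0.33 − (−0.75) = +1.08 V, with n = 6 electrons in the balanced equation.
Here Q = [Cr3+(aq)]^2 / [Cu2+(aq)]^3 = 4.16 (log Q = 0.619), giving E = +1.08 − (0.0661/6)·(0.619) = +1.0732 V.
Then ΔG = −nFE = −6 × 96485 × +1.0732 J/mol = −621 kJ/mol.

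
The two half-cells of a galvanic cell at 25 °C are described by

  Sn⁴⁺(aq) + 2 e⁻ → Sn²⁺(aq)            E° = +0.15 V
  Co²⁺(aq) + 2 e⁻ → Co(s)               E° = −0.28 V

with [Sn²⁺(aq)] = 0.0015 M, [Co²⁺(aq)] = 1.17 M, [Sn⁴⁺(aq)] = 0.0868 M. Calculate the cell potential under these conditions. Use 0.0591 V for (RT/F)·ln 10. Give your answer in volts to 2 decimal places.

The Sn⁴⁺/Sn²⁺ couple has the more positive E°, so it is the cathode; Co²⁺/Co is the anode.
E°cell = E°cat − E°an = +0.15 − (−0.28) = +0.43 V; n = 2.
For the overall reaction Sn⁴⁺(aq) + Co(s) → Sn²⁺(aq) + Co²⁺(aq), Q = ([Sn²⁺(aq)]·[Co²⁺(aq)]) / [Sn⁴⁺(aq)] = 0.0202, giving log Q = −1.694.
By the Nernst equation, E = +0.43 − (0.0591/2)·(−1.694) = +0.48 V.

+0.48 V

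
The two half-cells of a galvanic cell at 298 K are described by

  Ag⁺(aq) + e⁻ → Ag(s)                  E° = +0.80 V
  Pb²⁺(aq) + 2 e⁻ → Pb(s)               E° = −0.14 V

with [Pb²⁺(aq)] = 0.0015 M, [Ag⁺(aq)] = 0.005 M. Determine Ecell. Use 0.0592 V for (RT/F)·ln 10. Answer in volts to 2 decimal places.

+0.89 V

The Ag⁺/Ag couple has the more positive E°, so it is the cathode; Pb²⁺/Pb is the anode.
The standard potential is +0.80 − (−0.14) = +0.94 V and the balanced reaction transfers n = 2 electrons.
The balanced reaction is 2 Ag⁺(aq) + Pb(s) → 2 Ag(s) + Pb²⁺(aq), so Q = [Pb²⁺(aq)] / [Ag⁺(aq)]^2 = 60 and log Q = 1.778.
By the Nernst equation, E = +0.94 − (0.0592/2)·(1.778) = +0.89 V.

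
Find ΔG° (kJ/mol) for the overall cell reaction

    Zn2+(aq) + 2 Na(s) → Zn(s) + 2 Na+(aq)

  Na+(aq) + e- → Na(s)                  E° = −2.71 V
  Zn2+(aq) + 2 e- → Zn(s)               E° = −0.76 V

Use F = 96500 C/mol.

−376 kJ/mol

In the reaction as written Zn2+(aq) is reduced, so the Zn²⁺/Zn couple is the cathode and Na⁺/Na is the anode.
E°cell = −0.76 − (−2.71) = +1.95 V; balancing electrons gives n = 2.
ΔG° = −nFE°cell = −(2)(96500)(+1.95) J/mol = −376 kJ/mol.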